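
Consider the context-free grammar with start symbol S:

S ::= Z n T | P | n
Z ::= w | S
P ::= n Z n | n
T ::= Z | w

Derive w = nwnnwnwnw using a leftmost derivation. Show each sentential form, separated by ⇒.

S ⇒ ZnT   [S ::= Z n T]
ZnT ⇒ SnT   [Z ::= S]
SnT ⇒ ZnTnT   [S ::= Z n T]
ZnTnT ⇒ SnTnT   [Z ::= S]
SnTnT ⇒ PnTnT   [S ::= P]
PnTnT ⇒ nZnnTnT   [P ::= n Z n]
nZnnTnT ⇒ nwnnTnT   [Z ::= w]
nwnnTnT ⇒ nwnnZnT   [T ::= Z]
nwnnZnT ⇒ nwnnwnT   [Z ::= w]
nwnnwnT ⇒ nwnnwnZ   [T ::= Z]
nwnnwnZ ⇒ nwnnwnS   [Z ::= S]
nwnnwnS ⇒ nwnnwnZnT   [S ::= Z n T]
nwnnwnZnT ⇒ nwnnwnwnT   [Z ::= w]
nwnnwnwnT ⇒ nwnnwnwnw   [T ::= w]

S ⇒ ZnT ⇒ SnT ⇒ ZnTnT ⇒ SnTnT ⇒ PnTnT ⇒ nZnnTnT ⇒ nwnnTnT ⇒ nwnnZnT ⇒ nwnnwnT ⇒ nwnnwnZ ⇒ nwnnwnS ⇒ nwnnwnZnT ⇒ nwnnwnwnT ⇒ nwnnwnwnw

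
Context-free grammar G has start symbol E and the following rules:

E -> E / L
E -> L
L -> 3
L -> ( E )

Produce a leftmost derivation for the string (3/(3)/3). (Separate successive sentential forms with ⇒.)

E ⇒ L   [E -> L]
L ⇒ (E)   [L -> ( E )]
(E) ⇒ (E/L)   [E -> E / L]
(E/L) ⇒ (E/L/L)   [E -> E / L]
(E/L/L) ⇒ (L/L/L)   [E -> L]
(L/L/L) ⇒ (3/L/L)   [L -> 3]
(3/L/L) ⇒ (3/(E)/L)   [L -> ( E )]
(3/(E)/L) ⇒ (3/(L)/L)   [E -> L]
(3/(L)/L) ⇒ (3/(3)/L)   [L -> 3]
(3/(3)/L) ⇒ (3/(3)/3)   [L -> 3]

E⇒L⇒(E)⇒(E/L)⇒(E/L/L)⇒(L/L/L)⇒(3/L/L)⇒(3/(E)/L)⇒(3/(L)/L)⇒(3/(3)/L)⇒(3/(3)/3)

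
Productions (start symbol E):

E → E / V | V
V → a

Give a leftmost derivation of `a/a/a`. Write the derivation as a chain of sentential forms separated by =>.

E => E/V => E/V/V => V/V/V => a/V/V => a/a/V => a/a/a

E => E/V   [E → E / V]
E/V => E/V/V   [E → E / V]
E/V/V => V/V/V   [E → V]
V/V/V => a/V/V   [V → a]
a/V/V => a/a/V   [V → a]
a/a/V => a/a/a   [V → a]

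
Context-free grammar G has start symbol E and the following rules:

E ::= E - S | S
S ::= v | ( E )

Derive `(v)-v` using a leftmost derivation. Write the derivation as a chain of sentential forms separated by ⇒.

E ⇒ E-S ⇒ S-S ⇒ (E)-S ⇒ (S)-S ⇒ (v)-S ⇒ (v)-v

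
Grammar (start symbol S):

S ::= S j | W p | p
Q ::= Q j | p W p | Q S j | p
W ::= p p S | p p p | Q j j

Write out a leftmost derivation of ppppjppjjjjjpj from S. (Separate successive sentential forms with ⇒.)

S ⇒ Sj   [S ::= S j]
Sj ⇒ Wpj   [S ::= W p]
Wpj ⇒ Qjjpj   [W ::= Q j j]
Qjjpj ⇒ QSjjjpj   [Q ::= Q S j]
QSjjjpj ⇒ pWpSjjjpj   [Q ::= p W p]
pWpSjjjpj ⇒ pppSpSjjjpj   [W ::= p p S]
pppSpSjjjpj ⇒ pppSjpSjjjpj   [S ::= S j]
pppSjpSjjjpj ⇒ ppppjpSjjjpj   [S ::= p]
ppppjpSjjjpj ⇒ ppppjpSjjjjpj   [S ::= S j]
ppppjpSjjjjpj ⇒ ppppjpSjjjjjpj   [S ::= S j]
ppppjpSjjjjjpj ⇒ ppppjppjjjjjpj   [S ::= p]

S⇒Sj⇒Wpj⇒Qjjpj⇒QSjjjpj⇒pWpSjjjpj⇒pppSpSjjjpj⇒pppSjpSjjjpj⇒ppppjpSjjjpj⇒ppppjpSjjjjpj⇒ppppjpSjjjjjpj⇒ppppjppjjjjjpj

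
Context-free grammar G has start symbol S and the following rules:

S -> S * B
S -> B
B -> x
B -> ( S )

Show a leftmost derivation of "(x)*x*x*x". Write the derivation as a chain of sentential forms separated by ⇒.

S ⇒ S*B ⇒ S*B*B ⇒ S*B*B*B ⇒ B*B*B*B ⇒ (S)*B*B*B ⇒ (B)*B*B*B ⇒ (x)*B*B*B ⇒ (x)*x*B*B ⇒ (x)*x*x*B ⇒ (x)*x*x*x

S ⇒ S*B   [S -> S * B]
S*B ⇒ S*B*B   [S -> S * B]
S*B*B ⇒ S*B*B*B   [S -> S * B]
S*B*B*B ⇒ B*B*B*B   [S -> B]
B*B*B*B ⇒ (S)*B*B*B   [B -> ( S )]
(S)*B*B*B ⇒ (B)*B*B*B   [S -> B]
(B)*B*B*B ⇒ (x)*B*B*B   [B -> x]
(x)*B*B*B ⇒ (x)*x*B*B   [B -> x]
(x)*x*B*B ⇒ (x)*x*x*B   [B -> x]
(x)*x*x*B ⇒ (x)*x*x*x   [B -> x]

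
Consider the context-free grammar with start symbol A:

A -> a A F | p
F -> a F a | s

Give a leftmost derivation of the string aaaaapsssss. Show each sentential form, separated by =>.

A => aAF => aaAFF => aaaAFFF => aaaaAFFFF => aaaaaAFFFFF => aaaaapFFFFF => aaaaapsFFFF => aaaaapssFFF => aaaaapsssFF => aaaaapssssF => aaaaapsssss

A => aAF   [A -> a A F]
aAF => aaAFF   [A -> a A F]
aaAFF => aaaAFFF   [A -> a A F]
aaaAFFF => aaaaAFFFF   [A -> a A F]
aaaaAFFFF => aaaaaAFFFFF   [A -> a A F]
aaaaaAFFFFF => aaaaapFFFFF   [A -> p]
aaaaapFFFFF => aaaaapsFFFF   [F -> s]
aaaaapsFFFF => aaaaapssFFF   [F -> s]
aaaaapssFFF => aaaaapsssFF   [F -> s]
aaaaapsssFF => aaaaapssssF   [F -> s]
aaaaapssssF => aaaaapsssss   [F -> s]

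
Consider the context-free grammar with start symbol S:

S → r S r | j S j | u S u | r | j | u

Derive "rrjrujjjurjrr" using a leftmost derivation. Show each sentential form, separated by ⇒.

S ⇒ rSr   [S → r S r]
rSr ⇒ rrSrr   [S → r S r]
rrSrr ⇒ rrjSjrr   [S → j S j]
rrjSjrr ⇒ rrjrSrjrr   [S → r S r]
rrjrSrjrr ⇒ rrjruSurjrr   [S → u S u]
rrjruSurjrr ⇒ rrjrujSjurjrr   [S → j S j]
rrjrujSjurjrr ⇒ rrjrujjjurjrr   [S → j]

S⇒rSr⇒rrSrr⇒rrjSjrr⇒rrjrSrjrr⇒rrjruSurjrr⇒rrjrujSjurjrr⇒rrjrujjjurjrr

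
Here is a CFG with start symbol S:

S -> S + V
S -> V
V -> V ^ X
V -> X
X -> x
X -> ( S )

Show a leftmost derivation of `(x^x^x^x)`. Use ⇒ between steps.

S ⇒ V ⇒ X ⇒ (S) ⇒ (V) ⇒ (V^X) ⇒ (V^X^X) ⇒ (V^X^X^X) ⇒ (X^X^X^X) ⇒ (x^X^X^X) ⇒ (x^x^X^X) ⇒ (x^x^x^X) ⇒ (x^x^x^x)

S ⇒ V   [S -> V]
V ⇒ X   [V -> X]
X ⇒ (S)   [X -> ( S )]
(S) ⇒ (V)   [S -> V]
(V) ⇒ (V^X)   [V -> V ^ X]
(V^X) ⇒ (V^X^X)   [V -> V ^ X]
(V^X^X) ⇒ (V^X^X^X)   [V -> V ^ X]
(V^X^X^X) ⇒ (X^X^X^X)   [V -> X]
(X^X^X^X) ⇒ (x^X^X^X)   [X -> x]
(x^X^X^X) ⇒ (x^x^X^X)   [X -> x]
(x^x^X^X) ⇒ (x^x^x^X)   [X -> x]
(x^x^x^X) ⇒ (x^x^x^x)   [X -> x]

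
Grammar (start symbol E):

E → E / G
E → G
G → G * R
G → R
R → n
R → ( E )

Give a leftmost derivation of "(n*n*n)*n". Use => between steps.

E => G   [E → G]
G => G*R   [G → G * R]
G*R => R*R   [G → R]
R*R => (E)*R   [R → ( E )]
(E)*R => (G)*R   [E → G]
(G)*R => (G*R)*R   [G → G * R]
(G*R)*R => (G*R*R)*R   [G → G * R]
(G*R*R)*R => (R*R*R)*R   [G → R]
(R*R*R)*R => (n*R*R)*R   [R → n]
(n*R*R)*R => (n*n*R)*R   [R → n]
(n*n*R)*R => (n*n*n)*R   [R → n]
(n*n*n)*R => (n*n*n)*n   [R → n]

E => G => G*R => R*R => (E)*R => (G)*R => (G*R)*R => (G*R*R)*R => (R*R*R)*R => (n*R*R)*R => (n*n*R)*R => (n*n*n)*R => (n*n*n)*n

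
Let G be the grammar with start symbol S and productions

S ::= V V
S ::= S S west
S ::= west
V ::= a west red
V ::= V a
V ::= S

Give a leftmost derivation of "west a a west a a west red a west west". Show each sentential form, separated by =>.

S => S S west => V V S west => S V S west => V V V S west => V a V V S west => V a a V V S west => S a a V V S west => west a a V V S west => west a a V a V S west => west a a S a V S west => west a a west a V S west => west a a west a V a S west => west a a west a a west red a S west => west a a west a a west red a west west

S => S S west   [S ::= S S west]
S S west => V V S west   [S ::= V V]
V V S west => S V S west   [V ::= S]
S V S west => V V V S west   [S ::= V V]
V V V S west => V a V V S west   [V ::= V a]
V a V V S west => V a a V V S west   [V ::= V a]
V a a V V S west => S a a V V S west   [V ::= S]
S a a V V S west => west a a V V S west   [S ::= west]
west a a V V S west => west a a V a V S west   [V ::= V a]
west a a V a V S west => west a a S a V S west   [V ::= S]
west a a S a V S west => west a a west a V S west   [S ::= west]
west a a west a V S west => west a a west a V a S west   [V ::= V a]
west a a west a V a S west => west a a west a a west red a S west   [V ::= a west red]
west a a west a a west red a S west => west a a west a a west red a west west   [S ::= west]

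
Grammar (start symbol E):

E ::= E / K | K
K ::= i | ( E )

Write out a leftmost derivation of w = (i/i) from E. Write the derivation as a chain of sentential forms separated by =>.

E => K => (E) => (E/K) => (K/K) => (i/K) => (i/i)

E => K   [E ::= K]
K => (E)   [K ::= ( E )]
(E) => (E/K)   [E ::= E / K]
(E/K) => (K/K)   [E ::= K]
(K/K) => (i/K)   [K ::= i]
(i/K) => (i/i)   [K ::= i]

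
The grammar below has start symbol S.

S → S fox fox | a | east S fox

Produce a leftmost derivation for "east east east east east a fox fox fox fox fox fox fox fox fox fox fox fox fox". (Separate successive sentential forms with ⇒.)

S ⇒ east S fox   [S → east S fox]
east S fox ⇒ east east S fox fox   [S → east S fox]
east east S fox fox ⇒ east east east S fox fox fox   [S → east S fox]
east east east S fox fox fox ⇒ east east east east S fox fox fox fox   [S → east S fox]
east east east east S fox fox fox fox ⇒ east east east east S fox fox fox fox fox fox   [S → S fox fox]
east east east east S fox fox fox fox fox fox ⇒ east east east east S fox fox fox fox fox fox fox fox   [S → S fox fox]
east east east east S fox fox fox fox fox fox fox fox ⇒ east east east east S fox fox fox fox fox fox fox fox fox fox   [S → S fox fox]
east east east east S fox fox fox fox fox fox fox fox fox fox ⇒ east east east east S fox fox fox fox fox fox fox fox fox fox fox fox   [S → S fox fox]
east east east east S fox fox fox fox fox fox fox fox fox fox fox fox ⇒ east east east east east S fox fox fox fox fox fox fox fox fox fox fox fox fox   [S → east S fox]
east east east east east S fox fox fox fox fox fox fox fox fox fox fox fox fox ⇒ east east east east east a fox fox fox fox fox fox fox fox fox fox fox fox fox   [S → a]

S ⇒ east S fox ⇒ east east S fox fox ⇒ east east east S fox fox fox ⇒ east east east east S fox fox fox fox ⇒ east east east east S fox fox fox fox fox fox ⇒ east east east east S fox fox fox fox fox fox fox fox ⇒ east east east east S fox fox fox fox fox fox fox fox fox fox ⇒ east east east east S fox fox fox fox fox fox fox fox fox fox fox fox ⇒ east east east east east S fox fox fox fox fox fox fox fox fox fox fox fox fox ⇒ east east east east east a fox fox fox fox fox fox fox fox fox fox fox fox fox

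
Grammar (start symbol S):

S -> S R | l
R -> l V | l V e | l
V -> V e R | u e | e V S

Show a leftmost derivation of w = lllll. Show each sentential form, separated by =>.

S => SR   [S -> S R]
SR => SRR   [S -> S R]
SRR => SRRR   [S -> S R]
SRRR => SRRRR   [S -> S R]
SRRRR => lRRRR   [S -> l]
lRRRR => llRRR   [R -> l]
llRRR => lllRR   [R -> l]
lllRR => llllR   [R -> l]
llllR => lllll   [R -> l]

S=>SR=>SRR=>SRRR=>SRRRR=>lRRRR=>llRRR=>lllRR=>llllR=>lllll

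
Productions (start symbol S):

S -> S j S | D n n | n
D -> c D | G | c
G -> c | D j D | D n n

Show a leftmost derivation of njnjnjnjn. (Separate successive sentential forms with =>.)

S => SjS   [S -> S j S]
SjS => SjSjS   [S -> S j S]
SjSjS => SjSjSjS   [S -> S j S]
SjSjSjS => SjSjSjSjS   [S -> S j S]
SjSjSjSjS => njSjSjSjS   [S -> n]
njSjSjSjS => njnjSjSjS   [S -> n]
njnjSjSjS => njnjnjSjS   [S -> n]
njnjnjSjS => njnjnjnjS   [S -> n]
njnjnjnjS => njnjnjnjn   [S -> n]

S=>SjS=>SjSjS=>SjSjSjS=>SjSjSjSjS=>njSjSjSjS=>njnjSjSjS=>njnjnjSjS=>njnjnjnjS=>njnjnjnjn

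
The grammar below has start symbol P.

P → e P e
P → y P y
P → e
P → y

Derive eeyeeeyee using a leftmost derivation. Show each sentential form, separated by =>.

P => ePe => eePee => eeyPyee => eeyePeyee => eeyeeeyee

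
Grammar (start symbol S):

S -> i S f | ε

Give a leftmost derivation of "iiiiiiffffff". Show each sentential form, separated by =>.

S=>iSf=>iiSff=>iiiSfff=>iiiiSffff=>iiiiiSfffff=>iiiiiiSffffff=>iiiiiiffffff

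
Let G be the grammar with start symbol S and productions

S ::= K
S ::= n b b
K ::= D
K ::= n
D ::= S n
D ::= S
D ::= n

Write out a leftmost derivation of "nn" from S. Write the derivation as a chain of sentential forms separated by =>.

S=>K=>D=>Sn=>Kn=>nn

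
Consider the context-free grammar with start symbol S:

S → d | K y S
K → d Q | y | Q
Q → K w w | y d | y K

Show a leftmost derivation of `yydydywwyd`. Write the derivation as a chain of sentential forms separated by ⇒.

S ⇒ KyS   [S → K y S]
KyS ⇒ yyS   [K → y]
yyS ⇒ yyKyS   [S → K y S]
yyKyS ⇒ yydQyS   [K → d Q]
yydQyS ⇒ yydyKyS   [Q → y K]
yydyKyS ⇒ yydydQyS   [K → d Q]
yydydQyS ⇒ yydydKwwyS   [Q → K w w]
yydydKwwyS ⇒ yydydywwyS   [K → y]
yydydywwyS ⇒ yydydywwyd   [S → d]

S⇒KyS⇒yyS⇒yyKyS⇒yydQyS⇒yydyKyS⇒yydydQyS⇒yydydKwwyS⇒yydydywwyS⇒yydydywwyd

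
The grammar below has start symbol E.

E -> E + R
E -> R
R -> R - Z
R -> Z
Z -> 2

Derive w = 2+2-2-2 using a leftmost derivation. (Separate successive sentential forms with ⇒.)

E⇒E+R⇒R+R⇒Z+R⇒2+R⇒2+R-Z⇒2+R-Z-Z⇒2+Z-Z-Z⇒2+2-Z-Z⇒2+2-2-Z⇒2+2-2-2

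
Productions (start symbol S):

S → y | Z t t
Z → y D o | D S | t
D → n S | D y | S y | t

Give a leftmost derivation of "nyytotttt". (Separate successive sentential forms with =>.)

S=>Ztt=>DStt=>nSStt=>nyStt=>nyZtttt=>nyyDotttt=>nyytotttt

S => Ztt   [S → Z t t]
Ztt => DStt   [Z → D S]
DStt => nSStt   [D → n S]
nSStt => nyStt   [S → y]
nyStt => nyZtttt   [S → Z t t]
nyZtttt => nyyDotttt   [Z → y D o]
nyyDotttt => nyytotttt   [D → t]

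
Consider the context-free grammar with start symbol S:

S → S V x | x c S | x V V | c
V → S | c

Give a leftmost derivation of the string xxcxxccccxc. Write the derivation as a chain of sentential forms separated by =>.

S => xVV => xSV => xxcSV => xxcSVxV => xxcxVVVxV => xxcxSVVxV => xxcxxVVVVxV => xxcxxcVVVxV => xxcxxccVVxV => xxcxxcccVxV => xxcxxccccxV => xxcxxccccxc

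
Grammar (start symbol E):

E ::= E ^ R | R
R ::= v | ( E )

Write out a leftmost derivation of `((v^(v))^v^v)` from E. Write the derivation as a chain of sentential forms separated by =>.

E => R => (E) => (E^R) => (E^R^R) => (R^R^R) => ((E)^R^R) => ((E^R)^R^R) => ((R^R)^R^R) => ((v^R)^R^R) => ((v^(E))^R^R) => ((v^(R))^R^R) => ((v^(v))^R^R) => ((v^(v))^v^R) => ((v^(v))^v^v)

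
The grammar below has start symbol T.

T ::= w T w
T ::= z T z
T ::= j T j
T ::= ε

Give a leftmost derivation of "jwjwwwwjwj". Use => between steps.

T => jTj   [T ::= j T j]
jTj => jwTwj   [T ::= w T w]
jwTwj => jwjTjwj   [T ::= j T j]
jwjTjwj => jwjwTwjwj   [T ::= w T w]
jwjwTwjwj => jwjwwTwwjwj   [T ::= w T w]
jwjwwTwwjwj => jwjwwwwjwj   [T ::= ε]

T => jTj => jwTwj => jwjTjwj => jwjwTwjwj => jwjwwTwwjwj => jwjwwwwjwj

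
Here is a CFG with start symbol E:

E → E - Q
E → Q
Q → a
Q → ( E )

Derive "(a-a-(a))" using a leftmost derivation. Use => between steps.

E => Q   [E → Q]
Q => (E)   [Q → ( E )]
(E) => (E-Q)   [E → E - Q]
(E-Q) => (E-Q-Q)   [E → E - Q]
(E-Q-Q) => (Q-Q-Q)   [E → Q]
(Q-Q-Q) => (a-Q-Q)   [Q → a]
(a-Q-Q) => (a-a-Q)   [Q → a]
(a-a-Q) => (a-a-(E))   [Q → ( E )]
(a-a-(E)) => (a-a-(Q))   [E → Q]
(a-a-(Q)) => (a-a-(a))   [Q → a]

E => Q => (E) => (E-Q) => (E-Q-Q) => (Q-Q-Q) => (a-Q-Q) => (a-a-Q) => (a-a-(E)) => (a-a-(Q)) => (a-a-(a))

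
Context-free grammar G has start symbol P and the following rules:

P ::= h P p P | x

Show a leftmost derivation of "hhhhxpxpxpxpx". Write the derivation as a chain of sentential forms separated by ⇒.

P ⇒ hPpP   [P ::= h P p P]
hPpP ⇒ hhPpPpP   [P ::= h P p P]
hhPpPpP ⇒ hhhPpPpPpP   [P ::= h P p P]
hhhPpPpPpP ⇒ hhhhPpPpPpPpP   [P ::= h P p P]
hhhhPpPpPpPpP ⇒ hhhhxpPpPpPpP   [P ::= x]
hhhhxpPpPpPpP ⇒ hhhhxpxpPpPpP   [P ::= x]
hhhhxpxpPpPpP ⇒ hhhhxpxpxpPpP   [P ::= x]
hhhhxpxpxpPpP ⇒ hhhhxpxpxpxpP   [P ::= x]
hhhhxpxpxpxpP ⇒ hhhhxpxpxpxpx   [P ::= x]

P ⇒ hPpP ⇒ hhPpPpP ⇒ hhhPpPpPpP ⇒ hhhhPpPpPpPpP ⇒ hhhhxpPpPpPpP ⇒ hhhhxpxpPpPpP ⇒ hhhhxpxpxpPpP ⇒ hhhhxpxpxpxpP ⇒ hhhhxpxpxpxpx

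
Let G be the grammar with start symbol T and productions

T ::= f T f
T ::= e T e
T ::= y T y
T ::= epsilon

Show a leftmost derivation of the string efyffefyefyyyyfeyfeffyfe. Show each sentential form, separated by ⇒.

T ⇒ eTe ⇒ efTfe ⇒ efyTyfe ⇒ efyfTfyfe ⇒ efyffTffyfe ⇒ efyffeTeffyfe ⇒ efyffefTfeffyfe ⇒ efyffefyTyfeffyfe ⇒ efyffefyeTeyfeffyfe ⇒ efyffefyefTfeyfeffyfe ⇒ efyffefyefyTyfeyfeffyfe ⇒ efyffefyefyyTyyfeyfeffyfe ⇒ efyffefyefyyyyfeyfeffyfe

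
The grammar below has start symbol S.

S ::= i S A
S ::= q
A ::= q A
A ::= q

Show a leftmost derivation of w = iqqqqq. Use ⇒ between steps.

S ⇒ iSA ⇒ iqA ⇒ iqqA ⇒ iqqqA ⇒ iqqqqA ⇒ iqqqqq

S ⇒ iSA   [S ::= i S A]
iSA ⇒ iqA   [S ::= q]
iqA ⇒ iqqA   [A ::= q A]
iqqA ⇒ iqqqA   [A ::= q A]
iqqqA ⇒ iqqqqA   [A ::= q A]
iqqqqA ⇒ iqqqqq   [A ::= q]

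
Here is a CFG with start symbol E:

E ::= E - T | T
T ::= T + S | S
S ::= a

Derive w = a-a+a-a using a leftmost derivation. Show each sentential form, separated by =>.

E => E-T => E-T-T => T-T-T => S-T-T => a-T-T => a-T+S-T => a-S+S-T => a-a+S-T => a-a+a-T => a-a+a-S => a-a+a-a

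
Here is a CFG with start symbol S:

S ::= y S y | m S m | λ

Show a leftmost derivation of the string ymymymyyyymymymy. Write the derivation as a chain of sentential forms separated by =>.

S => ySy   [S ::= y S y]
ySy => ymSmy   [S ::= m S m]
ymSmy => ymySymy   [S ::= y S y]
ymySymy => ymymSmymy   [S ::= m S m]
ymymSmymy => ymymySymymy   [S ::= y S y]
ymymySymymy => ymymymSmymymy   [S ::= m S m]
ymymymSmymymy => ymymymySymymymy   [S ::= y S y]
ymymymySymymymy => ymymymyySyymymymy   [S ::= y S y]
ymymymyySyymymymy => ymymymyyyymymymy   [S ::= λ]

S => ySy => ymSmy => ymySymy => ymymSmymy => ymymySymymy => ymymymSmymymy => ymymymySymymymy => ymymymyySyymymymy => ymymymyyyymymymy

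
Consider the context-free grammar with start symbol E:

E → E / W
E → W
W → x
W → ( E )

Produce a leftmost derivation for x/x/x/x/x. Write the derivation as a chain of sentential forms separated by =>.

E => E/W => E/W/W => E/W/W/W => E/W/W/W/W => W/W/W/W/W => x/W/W/W/W => x/x/W/W/W => x/x/x/W/W => x/x/x/x/W => x/x/x/x/x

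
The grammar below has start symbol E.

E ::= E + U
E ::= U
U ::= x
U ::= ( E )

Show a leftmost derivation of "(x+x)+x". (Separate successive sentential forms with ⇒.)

E ⇒ E+U   [E ::= E + U]
E+U ⇒ U+U   [E ::= U]
U+U ⇒ (E)+U   [U ::= ( E )]
(E)+U ⇒ (E+U)+U   [E ::= E + U]
(E+U)+U ⇒ (U+U)+U   [E ::= U]
(U+U)+U ⇒ (x+U)+U   [U ::= x]
(x+U)+U ⇒ (x+x)+U   [U ::= x]
(x+x)+U ⇒ (x+x)+x   [U ::= x]

E ⇒ E+U ⇒ U+U ⇒ (E)+U ⇒ (E+U)+U ⇒ (U+U)+U ⇒ (x+U)+U ⇒ (x+x)+U ⇒ (x+x)+x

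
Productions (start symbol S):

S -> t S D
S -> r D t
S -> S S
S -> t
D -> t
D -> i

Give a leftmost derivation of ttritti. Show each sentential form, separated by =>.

S => tSD => ttSDD => ttrDtDD => ttritDD => ttrittD => ttritti

S => tSD   [S -> t S D]
tSD => ttSDD   [S -> t S D]
ttSDD => ttrDtDD   [S -> r D t]
ttrDtDD => ttritDD   [D -> i]
ttritDD => ttrittD   [D -> t]
ttrittD => ttritti   [D -> i]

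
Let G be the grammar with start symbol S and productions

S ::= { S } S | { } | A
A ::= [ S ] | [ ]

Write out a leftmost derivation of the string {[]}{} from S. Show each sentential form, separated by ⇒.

S ⇒ {S}S   [S ::= { S } S]
{S}S ⇒ {A}S   [S ::= A]
{A}S ⇒ {[]}S   [A ::= [ ]]
{[]}S ⇒ {[]}{}   [S ::= { }]

S ⇒ {S}S ⇒ {A}S ⇒ {[]}S ⇒ {[]}{}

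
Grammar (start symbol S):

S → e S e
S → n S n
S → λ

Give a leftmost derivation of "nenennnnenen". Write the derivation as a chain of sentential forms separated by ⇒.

S ⇒ nSn   [S → n S n]
nSn ⇒ neSen   [S → e S e]
neSen ⇒ nenSnen   [S → n S n]
nenSnen ⇒ neneSenen   [S → e S e]
neneSenen ⇒ nenenSnenen   [S → n S n]
nenenSnenen ⇒ nenennSnnenen   [S → n S n]
nenennSnnenen ⇒ nenennnnenen   [S → λ]

S ⇒ nSn ⇒ neSen ⇒ nenSnen ⇒ neneSenen ⇒ nenenSnenen ⇒ nenennSnnenen ⇒ nenennnnenen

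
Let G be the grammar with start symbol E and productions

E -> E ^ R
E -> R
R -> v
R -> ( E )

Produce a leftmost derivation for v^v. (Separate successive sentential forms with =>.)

E => E^R   [E -> E ^ R]
E^R => R^R   [E -> R]
R^R => v^R   [R -> v]
v^R => v^v   [R -> v]

E => E^R => R^R => v^R => v^v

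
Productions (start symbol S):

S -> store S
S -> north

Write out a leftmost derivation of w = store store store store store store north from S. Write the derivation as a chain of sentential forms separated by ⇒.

S ⇒ store S   [S -> store S]
store S ⇒ store store S   [S -> store S]
store store S ⇒ store store store S   [S -> store S]
store store store S ⇒ store store store store S   [S -> store S]
store store store store S ⇒ store store store store store S   [S -> store S]
store store store store store S ⇒ store store store store store store S   [S -> store S]
store store store store store store S ⇒ store store store store store store north   [S -> north]

S ⇒ store S ⇒ store store S ⇒ store store store S ⇒ store store store store S ⇒ store store store store store S ⇒ store store store store store store S ⇒ store store store store store store north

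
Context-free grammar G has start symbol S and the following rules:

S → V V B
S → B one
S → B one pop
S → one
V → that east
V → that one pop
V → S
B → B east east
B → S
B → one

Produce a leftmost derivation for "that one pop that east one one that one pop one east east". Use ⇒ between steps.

S ⇒ V V B ⇒ that one pop V B ⇒ that one pop that east B ⇒ that one pop that east B east east ⇒ that one pop that east S east east ⇒ that one pop that east V V B east east ⇒ that one pop that east S V B east east ⇒ that one pop that east B one V B east east ⇒ that one pop that east S one V B east east ⇒ that one pop that east one one V B east east ⇒ that one pop that east one one that one pop B east east ⇒ that one pop that east one one that one pop one east east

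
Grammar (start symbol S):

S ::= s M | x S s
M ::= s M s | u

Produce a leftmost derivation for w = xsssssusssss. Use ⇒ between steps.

S ⇒ xSs   [S ::= x S s]
xSs ⇒ xsMs   [S ::= s M]
xsMs ⇒ xssMss   [M ::= s M s]
xssMss ⇒ xsssMsss   [M ::= s M s]
xsssMsss ⇒ xssssMssss   [M ::= s M s]
xssssMssss ⇒ xsssssMsssss   [M ::= s M s]
xsssssMsssss ⇒ xsssssusssss   [M ::= u]

S ⇒ xSs ⇒ xsMs ⇒ xssMss ⇒ xsssMsss ⇒ xssssMssss ⇒ xsssssMsssss ⇒ xsssssusssss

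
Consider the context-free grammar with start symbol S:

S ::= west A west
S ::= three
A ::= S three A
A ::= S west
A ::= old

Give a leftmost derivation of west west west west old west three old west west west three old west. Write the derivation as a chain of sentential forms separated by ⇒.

S ⇒ west A west ⇒ west S three A west ⇒ west west A west three A west ⇒ west west S west west three A west ⇒ west west west A west west west three A west ⇒ west west west S three A west west west three A west ⇒ west west west west A west three A west west west three A west ⇒ west west west west old west three A west west west three A west ⇒ west west west west old west three old west west west three A west ⇒ west west west west old west three old west west west three old west

S ⇒ west A west   [S ::= west A west]
west A west ⇒ west S three A west   [A ::= S three A]
west S three A west ⇒ west west A west three A west   [S ::= west A west]
west west A west three A west ⇒ west west S west west three A west   [A ::= S west]
west west S west west three A west ⇒ west west west A west west west three A west   [S ::= west A west]
west west west A west west west three A west ⇒ west west west S three A west west west three A west   [A ::= S three A]
west west west S three A west west west three A west ⇒ west west west west A west three A west west west three A west   [S ::= west A west]
west west west west A west three A west west west three A west ⇒ west west west west old west three A west west west three A west   [A ::= old]
west west west west old west three A west west west three A west ⇒ west west west west old west three old west west west three A west   [A ::= old]
west west west west old west three old west west west three A west ⇒ west west west west old west three old west west west three old west   [A ::= old]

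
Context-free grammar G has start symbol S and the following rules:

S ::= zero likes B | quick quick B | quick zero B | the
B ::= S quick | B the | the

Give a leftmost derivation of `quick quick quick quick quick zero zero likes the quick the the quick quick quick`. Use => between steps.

S => quick quick B => quick quick S quick => quick quick quick quick B quick => quick quick quick quick S quick quick => quick quick quick quick quick zero B quick quick => quick quick quick quick quick zero S quick quick quick => quick quick quick quick quick zero zero likes B quick quick quick => quick quick quick quick quick zero zero likes B the quick quick quick => quick quick quick quick quick zero zero likes B the the quick quick quick => quick quick quick quick quick zero zero likes S quick the the quick quick quick => quick quick quick quick quick zero zero likes the quick the the quick quick quick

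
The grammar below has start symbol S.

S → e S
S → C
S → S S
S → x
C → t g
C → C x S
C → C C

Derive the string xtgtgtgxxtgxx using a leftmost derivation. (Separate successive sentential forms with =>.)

S => SS => xS => xC => xCxS => xCCxS => xCxSCxS => xCCxSCxS => xCCCxSCxS => xtgCCxSCxS => xtgtgCxSCxS => xtgtgtgxSCxS => xtgtgtgxxCxS => xtgtgtgxxtgxS => xtgtgtgxxtgxx

S => SS   [S → S S]
SS => xS   [S → x]
xS => xC   [S → C]
xC => xCxS   [C → C x S]
xCxS => xCCxS   [C → C C]
xCCxS => xCxSCxS   [C → C x S]
xCxSCxS => xCCxSCxS   [C → C C]
xCCxSCxS => xCCCxSCxS   [C → C C]
xCCCxSCxS => xtgCCxSCxS   [C → t g]
xtgCCxSCxS => xtgtgCxSCxS   [C → t g]
xtgtgCxSCxS => xtgtgtgxSCxS   [C → t g]
xtgtgtgxSCxS => xtgtgtgxxCxS   [S → x]
xtgtgtgxxCxS => xtgtgtgxxtgxS   [C → t g]
xtgtgtgxxtgxS => xtgtgtgxxtgxx   [S → x]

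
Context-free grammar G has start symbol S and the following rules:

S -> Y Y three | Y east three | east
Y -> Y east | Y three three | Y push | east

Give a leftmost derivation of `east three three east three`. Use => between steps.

S => Y Y three   [S -> Y Y three]
Y Y three => Y three three Y three   [Y -> Y three three]
Y three three Y three => east three three Y three   [Y -> east]
east three three Y three => east three three east three   [Y -> east]

S => Y Y three => Y three three Y three => east three three Y three => east three three east three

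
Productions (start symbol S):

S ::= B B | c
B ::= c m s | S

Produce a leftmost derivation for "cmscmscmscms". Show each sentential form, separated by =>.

S => BB => SB => BBB => cmsBB => cmsSB => cmsBBB => cmscmsBB => cmscmscmsB => cmscmscmscms

S => BB   [S ::= B B]
BB => SB   [B ::= S]
SB => BBB   [S ::= B B]
BBB => cmsBB   [B ::= c m s]
cmsBB => cmsSB   [B ::= S]
cmsSB => cmsBBB   [S ::= B B]
cmsBBB => cmscmsBB   [B ::= c m s]
cmscmsBB => cmscmscmsB   [B ::= c m s]
cmscmscmsB => cmscmscmscms   [B ::= c m s]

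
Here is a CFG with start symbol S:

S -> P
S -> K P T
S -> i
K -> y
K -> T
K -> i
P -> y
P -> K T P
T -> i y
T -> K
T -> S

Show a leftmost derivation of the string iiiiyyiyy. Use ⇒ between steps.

S ⇒ P   [S -> P]
P ⇒ KTP   [P -> K T P]
KTP ⇒ iTP   [K -> i]
iTP ⇒ iSP   [T -> S]
iSP ⇒ iKPTP   [S -> K P T]
iKPTP ⇒ iiPTP   [K -> i]
iiPTP ⇒ iiKTPTP   [P -> K T P]
iiKTPTP ⇒ iiTTPTP   [K -> T]
iiTTPTP ⇒ iiSTPTP   [T -> S]
iiSTPTP ⇒ iiiTPTP   [S -> i]
iiiTPTP ⇒ iiiiyPTP   [T -> i y]
iiiiyPTP ⇒ iiiiyyTP   [P -> y]
iiiiyyTP ⇒ iiiiyyiyP   [T -> i y]
iiiiyyiyP ⇒ iiiiyyiyy   [P -> y]

S ⇒ P ⇒ KTP ⇒ iTP ⇒ iSP ⇒ iKPTP ⇒ iiPTP ⇒ iiKTPTP ⇒ iiTTPTP ⇒ iiSTPTP ⇒ iiiTPTP ⇒ iiiiyPTP ⇒ iiiiyyTP ⇒ iiiiyyiyP ⇒ iiiiyyiyy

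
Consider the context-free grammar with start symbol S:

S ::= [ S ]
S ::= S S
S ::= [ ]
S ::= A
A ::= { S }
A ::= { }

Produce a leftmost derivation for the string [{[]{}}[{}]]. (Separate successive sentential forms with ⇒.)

S⇒[S]⇒[SS]⇒[AS]⇒[{S}S]⇒[{SS}S]⇒[{[]S}S]⇒[{[]A}S]⇒[{[]{}}S]⇒[{[]{}}[S]]⇒[{[]{}}[A]]⇒[{[]{}}[{}]]

S ⇒ [S]   [S ::= [ S ]]
[S] ⇒ [SS]   [S ::= S S]
[SS] ⇒ [AS]   [S ::= A]
[AS] ⇒ [{S}S]   [A ::= { S }]
[{S}S] ⇒ [{SS}S]   [S ::= S S]
[{SS}S] ⇒ [{[]S}S]   [S ::= [ ]]
[{[]S}S] ⇒ [{[]A}S]   [S ::= A]
[{[]A}S] ⇒ [{[]{}}S]   [A ::= { }]
[{[]{}}S] ⇒ [{[]{}}[S]]   [S ::= [ S ]]
[{[]{}}[S]] ⇒ [{[]{}}[A]]   [S ::= A]
[{[]{}}[A]] ⇒ [{[]{}}[{}]]   [A ::= { }]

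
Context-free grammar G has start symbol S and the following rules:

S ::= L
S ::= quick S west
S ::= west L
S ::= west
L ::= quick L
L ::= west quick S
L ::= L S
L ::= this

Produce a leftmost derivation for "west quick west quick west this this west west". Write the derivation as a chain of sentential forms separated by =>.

S => west L => west quick L => west quick L S => west quick L S S => west quick L S S S => west quick west quick S S S S => west quick west quick west L S S S => west quick west quick west this S S S => west quick west quick west this L S S => west quick west quick west this this S S => west quick west quick west this this west S => west quick west quick west this this west west

S => west L   [S ::= west L]
west L => west quick L   [L ::= quick L]
west quick L => west quick L S   [L ::= L S]
west quick L S => west quick L S S   [L ::= L S]
west quick L S S => west quick L S S S   [L ::= L S]
west quick L S S S => west quick west quick S S S S   [L ::= west quick S]
west quick west quick S S S S => west quick west quick west L S S S   [S ::= west L]
west quick west quick west L S S S => west quick west quick west this S S S   [L ::= this]
west quick west quick west this S S S => west quick west quick west this L S S   [S ::= L]
west quick west quick west this L S S => west quick west quick west this this S S   [L ::= this]
west quick west quick west this this S S => west quick west quick west this this west S   [S ::= west]
west quick west quick west this this west S => west quick west quick west this this west west   [S ::= west]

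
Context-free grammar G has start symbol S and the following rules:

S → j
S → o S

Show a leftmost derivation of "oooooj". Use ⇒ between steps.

S ⇒ oS ⇒ ooS ⇒ oooS ⇒ ooooS ⇒ oooooS ⇒ oooooj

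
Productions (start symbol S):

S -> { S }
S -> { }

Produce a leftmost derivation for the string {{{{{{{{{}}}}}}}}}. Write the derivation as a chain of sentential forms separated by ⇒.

S⇒{S}⇒{{S}}⇒{{{S}}}⇒{{{{S}}}}⇒{{{{{S}}}}}⇒{{{{{{S}}}}}}⇒{{{{{{{S}}}}}}}⇒{{{{{{{{S}}}}}}}}⇒{{{{{{{{{}}}}}}}}}

S ⇒ {S}   [S -> { S }]
{S} ⇒ {{S}}   [S -> { S }]
{{S}} ⇒ {{{S}}}   [S -> { S }]
{{{S}}} ⇒ {{{{S}}}}   [S -> { S }]
{{{{S}}}} ⇒ {{{{{S}}}}}   [S -> { S }]
{{{{{S}}}}} ⇒ {{{{{{S}}}}}}   [S -> { S }]
{{{{{{S}}}}}} ⇒ {{{{{{{S}}}}}}}   [S -> { S }]
{{{{{{{S}}}}}}} ⇒ {{{{{{{{S}}}}}}}}   [S -> { S }]
{{{{{{{{S}}}}}}}} ⇒ {{{{{{{{{}}}}}}}}}   [S -> { }]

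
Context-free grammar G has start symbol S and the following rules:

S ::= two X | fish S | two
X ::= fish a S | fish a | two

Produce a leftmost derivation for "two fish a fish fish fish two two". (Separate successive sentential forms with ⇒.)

S ⇒ two X ⇒ two fish a S ⇒ two fish a fish S ⇒ two fish a fish fish S ⇒ two fish a fish fish fish S ⇒ two fish a fish fish fish two X ⇒ two fish a fish fish fish two two

S ⇒ two X   [S ::= two X]
two X ⇒ two fish a S   [X ::= fish a S]
two fish a S ⇒ two fish a fish S   [S ::= fish S]
two fish a fish S ⇒ two fish a fish fish S   [S ::= fish S]
two fish a fish fish S ⇒ two fish a fish fish fish S   [S ::= fish S]
two fish a fish fish fish S ⇒ two fish a fish fish fish two X   [S ::= two X]
two fish a fish fish fish two X ⇒ two fish a fish fish fish two two   [X ::= two]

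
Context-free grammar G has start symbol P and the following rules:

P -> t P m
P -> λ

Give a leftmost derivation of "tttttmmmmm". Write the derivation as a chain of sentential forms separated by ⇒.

P ⇒ tPm ⇒ ttPmm ⇒ tttPmmm ⇒ ttttPmmmm ⇒ tttttPmmmmm ⇒ tttttmmmmm

P ⇒ tPm   [P -> t P m]
tPm ⇒ ttPmm   [P -> t P m]
ttPmm ⇒ tttPmmm   [P -> t P m]
tttPmmm ⇒ ttttPmmmm   [P -> t P m]
ttttPmmmm ⇒ tttttPmmmmm   [P -> t P m]
tttttPmmmmm ⇒ tttttmmmmm   [P -> λ]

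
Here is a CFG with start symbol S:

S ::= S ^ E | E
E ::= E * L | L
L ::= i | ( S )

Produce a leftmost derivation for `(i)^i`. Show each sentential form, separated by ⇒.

S ⇒ S^E   [S ::= S ^ E]
S^E ⇒ E^E   [S ::= E]
E^E ⇒ L^E   [E ::= L]
L^E ⇒ (S)^E   [L ::= ( S )]
(S)^E ⇒ (E)^E   [S ::= E]
(E)^E ⇒ (L)^E   [E ::= L]
(L)^E ⇒ (i)^E   [L ::= i]
(i)^E ⇒ (i)^L   [E ::= L]
(i)^L ⇒ (i)^i   [L ::= i]

S⇒S^E⇒E^E⇒L^E⇒(S)^E⇒(E)^E⇒(L)^E⇒(i)^E⇒(i)^L⇒(i)^i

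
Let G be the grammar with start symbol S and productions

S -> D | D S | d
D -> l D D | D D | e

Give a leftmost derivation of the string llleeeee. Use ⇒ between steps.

S ⇒ D   [S -> D]
D ⇒ lDD   [D -> l D D]
lDD ⇒ llDDD   [D -> l D D]
llDDD ⇒ lllDDDD   [D -> l D D]
lllDDDD ⇒ lllDDDDD   [D -> D D]
lllDDDDD ⇒ llleDDDD   [D -> e]
llleDDDD ⇒ llleeDDD   [D -> e]
llleeDDD ⇒ llleeeDD   [D -> e]
llleeeDD ⇒ llleeeeD   [D -> e]
llleeeeD ⇒ llleeeee   [D -> e]

S⇒D⇒lDD⇒llDDD⇒lllDDDD⇒lllDDDDD⇒llleDDDD⇒llleeDDD⇒llleeeDD⇒llleeeeD⇒llleeeee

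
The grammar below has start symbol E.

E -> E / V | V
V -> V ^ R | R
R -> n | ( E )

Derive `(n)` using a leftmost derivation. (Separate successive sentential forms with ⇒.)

E ⇒ V   [E -> V]
V ⇒ R   [V -> R]
R ⇒ (E)   [R -> ( E )]
(E) ⇒ (V)   [E -> V]
(V) ⇒ (R)   [V -> R]
(R) ⇒ (n)   [R -> n]

E ⇒ V ⇒ R ⇒ (E) ⇒ (V) ⇒ (R) ⇒ (n)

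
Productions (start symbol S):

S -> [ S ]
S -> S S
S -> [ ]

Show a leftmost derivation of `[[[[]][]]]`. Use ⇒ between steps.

S ⇒ [S] ⇒ [[S]] ⇒ [[SS]] ⇒ [[[S]S]] ⇒ [[[[]]S]] ⇒ [[[[]][]]]

S ⇒ [S]   [S -> [ S ]]
[S] ⇒ [[S]]   [S -> [ S ]]
[[S]] ⇒ [[SS]]   [S -> S S]
[[SS]] ⇒ [[[S]S]]   [S -> [ S ]]
[[[S]S]] ⇒ [[[[]]S]]   [S -> [ ]]
[[[[]]S]] ⇒ [[[[]][]]]   [S -> [ ]]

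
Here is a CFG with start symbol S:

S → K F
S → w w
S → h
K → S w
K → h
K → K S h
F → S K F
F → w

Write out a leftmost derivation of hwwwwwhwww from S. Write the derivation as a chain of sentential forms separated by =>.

S => KF => SwF => KFwF => KShFwF => SwShFwF => KFwShFwF => SwFwShFwF => hwFwShFwF => hwwwShFwF => hwwwwwhFwF => hwwwwwhwwF => hwwwwwhwww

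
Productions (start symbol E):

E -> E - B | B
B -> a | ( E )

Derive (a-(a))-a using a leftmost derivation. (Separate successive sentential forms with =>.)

E => E-B   [E -> E - B]
E-B => B-B   [E -> B]
B-B => (E)-B   [B -> ( E )]
(E)-B => (E-B)-B   [E -> E - B]
(E-B)-B => (B-B)-B   [E -> B]
(B-B)-B => (a-B)-B   [B -> a]
(a-B)-B => (a-(E))-B   [B -> ( E )]
(a-(E))-B => (a-(B))-B   [E -> B]
(a-(B))-B => (a-(a))-B   [B -> a]
(a-(a))-B => (a-(a))-a   [B -> a]

E => E-B => B-B => (E)-B => (E-B)-B => (B-B)-B => (a-B)-B => (a-(E))-B => (a-(B))-B => (a-(a))-B => (a-(a))-a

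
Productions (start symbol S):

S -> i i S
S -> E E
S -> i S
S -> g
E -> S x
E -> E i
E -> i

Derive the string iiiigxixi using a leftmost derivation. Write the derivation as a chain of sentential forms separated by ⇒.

S ⇒ iiS   [S -> i i S]
iiS ⇒ iiEE   [S -> E E]
iiEE ⇒ iiSxE   [E -> S x]
iiSxE ⇒ iiiSxE   [S -> i S]
iiiSxE ⇒ iiiEExE   [S -> E E]
iiiEExE ⇒ iiiSxExE   [E -> S x]
iiiSxExE ⇒ iiiiSxExE   [S -> i S]
iiiiSxExE ⇒ iiiigxExE   [S -> g]
iiiigxExE ⇒ iiiigxixE   [E -> i]
iiiigxixE ⇒ iiiigxixi   [E -> i]

S⇒iiS⇒iiEE⇒iiSxE⇒iiiSxE⇒iiiEExE⇒iiiSxExE⇒iiiiSxExE⇒iiiigxExE⇒iiiigxixE⇒iiiigxixi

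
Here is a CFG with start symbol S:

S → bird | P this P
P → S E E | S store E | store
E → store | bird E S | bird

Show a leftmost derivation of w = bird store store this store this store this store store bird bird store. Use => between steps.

S => P this P   [S → P this P]
P this P => S store E this P   [P → S store E]
S store E this P => bird store E this P   [S → bird]
bird store E this P => bird store store this P   [E → store]
bird store store this P => bird store store this S E E   [P → S E E]
bird store store this S E E => bird store store this P this P E E   [S → P this P]
bird store store this P this P E E => bird store store this store this P E E   [P → store]
bird store store this store this P E E => bird store store this store this S store E E E   [P → S store E]
bird store store this store this S store E E E => bird store store this store this P this P store E E E   [S → P this P]
bird store store this store this P this P store E E E => bird store store this store this store this P store E E E   [P → store]
bird store store this store this store this P store E E E => bird store store this store this store this store store E E E   [P → store]
bird store store this store this store this store store E E E => bird store store this store this store this store store bird E E   [E → bird]
bird store store this store this store this store store bird E E => bird store store this store this store this store store bird bird E   [E → bird]
bird store store this store this store this store store bird bird E => bird store store this store this store this store store bird bird store   [E → store]

S => P this P => S store E this P => bird store E this P => bird store store this P => bird store store this S E E => bird store store this P this P E E => bird store store this store this P E E => bird store store this store this S store E E E => bird store store this store this P this P store E E E => bird store store this store this store this P store E E E => bird store store this store this store this store store E E E => bird store store this store this store this store store bird E E => bird store store this store this store this store store bird bird E => bird store store this store this store this store store bird bird store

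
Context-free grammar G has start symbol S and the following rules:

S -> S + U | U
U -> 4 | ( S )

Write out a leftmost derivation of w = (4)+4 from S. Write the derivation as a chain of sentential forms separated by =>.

S => S+U => U+U => (S)+U => (U)+U => (4)+U => (4)+4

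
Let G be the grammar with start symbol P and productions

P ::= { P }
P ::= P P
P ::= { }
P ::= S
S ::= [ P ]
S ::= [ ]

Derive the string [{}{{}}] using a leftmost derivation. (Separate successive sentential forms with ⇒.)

P ⇒ S ⇒ [P] ⇒ [PP] ⇒ [{}P] ⇒ [{}{P}] ⇒ [{}{{}}]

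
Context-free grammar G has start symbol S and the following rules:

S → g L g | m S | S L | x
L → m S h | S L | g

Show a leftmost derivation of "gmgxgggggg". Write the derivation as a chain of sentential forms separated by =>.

S => SL   [S → S L]
SL => gLgL   [S → g L g]
gLgL => gSLgL   [L → S L]
gSLgL => gSLLgL   [S → S L]
gSLLgL => gmSLLgL   [S → m S]
gmSLLgL => gmgLgLLgL   [S → g L g]
gmgLgLLgL => gmgSLgLLgL   [L → S L]
gmgSLgLLgL => gmgxLgLLgL   [S → x]
gmgxLgLLgL => gmgxggLLgL   [L → g]
gmgxggLLgL => gmgxgggLgL   [L → g]
gmgxgggLgL => gmgxgggggL   [L → g]
gmgxgggggL => gmgxgggggg   [L → g]

S => SL => gLgL => gSLgL => gSLLgL => gmSLLgL => gmgLgLLgL => gmgSLgLLgL => gmgxLgLLgL => gmgxggLLgL => gmgxgggLgL => gmgxgggggL => gmgxgggggg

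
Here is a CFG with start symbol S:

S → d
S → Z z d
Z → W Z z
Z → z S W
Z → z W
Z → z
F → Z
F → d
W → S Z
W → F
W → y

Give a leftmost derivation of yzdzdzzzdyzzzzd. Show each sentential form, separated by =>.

S=>Zzd=>WZzzd=>yZzzd=>yWZzzzd=>ySZZzzzd=>yZzdZZzzzd=>yzWzdZZzzzd=>yzFzdZZzzzd=>yzdzdZZzzzd=>yzdzdzSWZzzzd=>yzdzdzZzdWZzzzd=>yzdzdzzzdWZzzzd=>yzdzdzzzdyZzzzd=>yzdzdzzzdyzzzzd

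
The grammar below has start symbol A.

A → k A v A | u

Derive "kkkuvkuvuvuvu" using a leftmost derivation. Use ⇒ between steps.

A ⇒ kAvA ⇒ kkAvAvA ⇒ kkkAvAvAvA ⇒ kkkuvAvAvA ⇒ kkkuvkAvAvAvA ⇒ kkkuvkuvAvAvA ⇒ kkkuvkuvuvAvA ⇒ kkkuvkuvuvuvA ⇒ kkkuvkuvuvuvu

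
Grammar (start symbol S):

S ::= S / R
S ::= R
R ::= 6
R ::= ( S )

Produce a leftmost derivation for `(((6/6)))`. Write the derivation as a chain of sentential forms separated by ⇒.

S ⇒ R   [S ::= R]
R ⇒ (S)   [R ::= ( S )]
(S) ⇒ (R)   [S ::= R]
(R) ⇒ ((S))   [R ::= ( S )]
((S)) ⇒ ((R))   [S ::= R]
((R)) ⇒ (((S)))   [R ::= ( S )]
(((S))) ⇒ (((S/R)))   [S ::= S / R]
(((S/R))) ⇒ (((R/R)))   [S ::= R]
(((R/R))) ⇒ (((6/R)))   [R ::= 6]
(((6/R))) ⇒ (((6/6)))   [R ::= 6]

S ⇒ R ⇒ (S) ⇒ (R) ⇒ ((S)) ⇒ ((R)) ⇒ (((S))) ⇒ (((S/R))) ⇒ (((R/R))) ⇒ (((6/R))) ⇒ (((6/6)))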